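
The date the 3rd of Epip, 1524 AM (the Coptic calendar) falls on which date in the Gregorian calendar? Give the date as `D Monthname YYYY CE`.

9 July 1808 CE

Julian Day Number of the source date = 2381608.
Converting JDN 2381608 to the Gregorian calendar gives 9 July 1808 CE.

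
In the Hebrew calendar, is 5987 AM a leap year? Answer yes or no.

no

Hebrew year 5987 is year 2 of its 19-year Metonic cycle; leap years are at positions 3, 6, 8, 11, 14, 17, 19, so it is a common year (12 months).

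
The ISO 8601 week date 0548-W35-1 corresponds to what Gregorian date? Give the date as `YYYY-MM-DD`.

0548-08-26

ISO week 1 of 548 is the week containing the first Thursday of 548.
Week 35, day 1 (Monday) lands on 0548-08-26.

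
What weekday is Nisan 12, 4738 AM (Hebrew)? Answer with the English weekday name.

Saturday

In the proleptic Gregorian calendar this is 28 March 978 (JDN 2078354).
Since JDN mod 7 = 5 (0 = Monday), the day is Saturday.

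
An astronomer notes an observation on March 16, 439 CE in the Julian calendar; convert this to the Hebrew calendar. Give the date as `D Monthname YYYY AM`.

14 Adar II 4199 AM

The source date corresponds to 17 March 439 in the proleptic Gregorian calendar (JDN 1881477).
That day falls on 14 Adar II 4199 AM in the Hebrew calendar.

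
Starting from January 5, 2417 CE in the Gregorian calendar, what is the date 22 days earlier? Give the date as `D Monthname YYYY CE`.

14 December 2416 CE

The starting date is JDN 2603856; 2603856 − 22 = 2603834.
JDN 2603834 corresponds to 14 December 2416 CE.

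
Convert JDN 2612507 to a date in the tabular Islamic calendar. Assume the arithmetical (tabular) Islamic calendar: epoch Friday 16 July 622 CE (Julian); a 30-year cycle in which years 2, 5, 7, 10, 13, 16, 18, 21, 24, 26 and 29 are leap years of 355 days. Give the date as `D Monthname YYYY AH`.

The Gregorian equivalent of JDN 2612507 is 12 September 2440.
In the tabular Islamic calendar that day is 14 Dhu al-Hijjah 1874 AH.

14 Dhu al-Hijjah 1874 AH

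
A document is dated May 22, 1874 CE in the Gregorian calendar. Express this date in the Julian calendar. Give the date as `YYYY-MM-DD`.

The Julian–Gregorian offset here is 12 days (Julian trailing).
22 May 1874 Gregorian − 12 days → 10 May 1874 Julian.

1874-05-10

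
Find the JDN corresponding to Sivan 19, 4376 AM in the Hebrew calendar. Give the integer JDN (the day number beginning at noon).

1946213

In the proleptic Gregorian calendar the same day is 13 June 616.
JDN 2400001 is 17 November 1858 CE (Gregorian), MJD 0; the target day is −453788 days from there, so JDN = 1946213.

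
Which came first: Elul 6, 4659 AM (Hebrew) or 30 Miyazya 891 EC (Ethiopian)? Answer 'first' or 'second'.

First date → JDN 2049646; second date → JDN 2049532.
JDN 2049532 < JDN 2049646, so the second date is earlier.

second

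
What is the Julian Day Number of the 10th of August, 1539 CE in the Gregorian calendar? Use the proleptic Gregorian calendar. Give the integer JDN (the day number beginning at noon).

2283389

JDN 2400001 is 17 November 1858 CE (Gregorian), MJD 0; the target day is −116612 days from there, so JDN = 2283389.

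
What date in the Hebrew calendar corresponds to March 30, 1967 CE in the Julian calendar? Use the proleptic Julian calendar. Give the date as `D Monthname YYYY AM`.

2 Nisan 5727 AM

The source date corresponds to 12 April 1967 in the Gregorian calendar (JDN 2439593).
That day falls on 2 Nisan 5727 AM in the Hebrew calendar.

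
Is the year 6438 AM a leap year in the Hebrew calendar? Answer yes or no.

Hebrew year 6438 is year 16 of its 19-year Metonic cycle; leap years are at positions 3, 6, 8, 11, 14, 17, 19, so it is a common year (12 months).

no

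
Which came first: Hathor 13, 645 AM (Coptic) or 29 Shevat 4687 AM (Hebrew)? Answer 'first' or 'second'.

second

The two dates have Julian Day Numbers 2060323 and 2059680 respectively.
Since 2059680 < 2060323, the second date comes first.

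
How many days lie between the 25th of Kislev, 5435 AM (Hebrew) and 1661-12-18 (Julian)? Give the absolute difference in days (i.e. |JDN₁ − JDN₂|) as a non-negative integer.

4744

First date → JDN 2332834; second date → JDN 2328090.
The interval is |2332834 − 2328090| = 4744 days.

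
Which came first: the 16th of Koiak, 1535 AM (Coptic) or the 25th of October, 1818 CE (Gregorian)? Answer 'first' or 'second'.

second

First date → JDN 2385428; second date → JDN 2385368.
JDN 2385368 < JDN 2385428, so the second date is earlier.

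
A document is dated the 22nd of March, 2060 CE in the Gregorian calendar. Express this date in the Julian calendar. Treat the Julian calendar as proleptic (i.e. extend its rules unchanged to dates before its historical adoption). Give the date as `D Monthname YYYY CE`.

For dates in this range the Gregorian date is 13 days ahead of the Julian.
22 March 2060 Gregorian − 13 days → 9 March 2060 Julian.

9 March 2060 CE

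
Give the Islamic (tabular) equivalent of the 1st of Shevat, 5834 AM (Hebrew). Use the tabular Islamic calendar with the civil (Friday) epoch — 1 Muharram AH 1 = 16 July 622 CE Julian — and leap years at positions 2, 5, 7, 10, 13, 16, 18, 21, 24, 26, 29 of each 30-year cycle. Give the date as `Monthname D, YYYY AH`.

Muharram 30, 1497 AH

Julian Day Number of the source date = 2478602.
Converting JDN 2478602 to the tabular Islamic calendar gives 30 Muharram 1497 AH.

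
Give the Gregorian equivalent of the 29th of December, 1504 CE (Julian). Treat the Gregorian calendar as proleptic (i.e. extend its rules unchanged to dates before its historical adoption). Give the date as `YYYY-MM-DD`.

At this point the Julian calendar is 10 days behind the Gregorian.
29 December 1504 Julian + 10 days → 8 January 1505 Gregorian.

1505-01-08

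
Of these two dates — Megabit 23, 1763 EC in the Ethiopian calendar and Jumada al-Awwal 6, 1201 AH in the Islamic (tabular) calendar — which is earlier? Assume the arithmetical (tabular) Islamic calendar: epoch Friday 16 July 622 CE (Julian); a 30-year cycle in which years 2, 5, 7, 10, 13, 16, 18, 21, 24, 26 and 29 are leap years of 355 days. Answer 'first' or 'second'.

first

Converting both to JDN: 2367993 vs 2373803; the smaller is the first.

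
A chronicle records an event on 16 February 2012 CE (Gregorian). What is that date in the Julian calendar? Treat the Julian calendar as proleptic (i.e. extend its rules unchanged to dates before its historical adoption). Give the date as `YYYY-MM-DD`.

2012-02-03

For dates in this range the Gregorian date is 13 days ahead of the Julian.
16 February 2012 Gregorian − 13 days → 3 February 2012 Julian.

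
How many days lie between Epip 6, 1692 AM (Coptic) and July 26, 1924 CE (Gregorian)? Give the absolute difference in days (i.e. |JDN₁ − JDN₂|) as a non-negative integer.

First date → JDN 2442973; second date → JDN 2423993.
The interval is |2442973 − 2423993| = 18980 days.

18980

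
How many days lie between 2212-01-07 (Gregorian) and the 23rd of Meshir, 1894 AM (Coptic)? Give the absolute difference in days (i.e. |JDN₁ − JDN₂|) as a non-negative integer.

JDN of the first date = 2528982.
JDN of the second date = 2516620.
|2516620 − 2528982| = 12362.

12362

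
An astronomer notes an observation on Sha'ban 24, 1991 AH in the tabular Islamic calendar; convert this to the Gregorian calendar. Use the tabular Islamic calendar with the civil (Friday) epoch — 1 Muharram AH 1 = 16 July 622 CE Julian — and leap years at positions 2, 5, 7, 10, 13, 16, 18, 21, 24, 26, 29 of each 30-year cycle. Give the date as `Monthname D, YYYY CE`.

December 2, 2553 CE

Julian Day Number of the source date = 2653860.
Converting JDN 2653860 to the Gregorian calendar gives 2 December 2553 CE.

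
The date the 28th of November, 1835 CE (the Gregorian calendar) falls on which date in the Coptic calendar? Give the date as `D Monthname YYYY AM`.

Both dates share Julian Day Number 2391611; in the Coptic calendar that is 19 Hathor 1552 AM.

19 Hathor 1552 AM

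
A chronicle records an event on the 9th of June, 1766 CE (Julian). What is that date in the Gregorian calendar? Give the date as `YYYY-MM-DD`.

1766-06-20

For dates in this range the Gregorian date is 11 days ahead of the Julian.
9 June 1766 Julian + 11 days → 20 June 1766 Gregorian.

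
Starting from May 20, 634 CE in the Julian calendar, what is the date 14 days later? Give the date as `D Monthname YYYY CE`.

JDN of May 20, 634 CE = 1952766.
1952766 + 14 = 1952780.
JDN 1952780 in the Julian calendar is 3 June 634 CE.

3 June 634 CE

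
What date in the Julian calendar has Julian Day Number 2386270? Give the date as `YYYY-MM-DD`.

1821-04-02

JDN 2386270 is 14 April 1821 in the Gregorian calendar.
In the Julian calendar that day is 1821-04-02.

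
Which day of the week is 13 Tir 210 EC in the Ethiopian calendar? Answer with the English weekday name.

Thursday

This is JDN 1800690 (8 January 218 Gregorian).
JDN 1800690 mod 7 = 3, and JDN 0 was a Monday, so this is a Thursday.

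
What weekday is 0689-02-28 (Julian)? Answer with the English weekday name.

In the proleptic Gregorian calendar this is 3 March 689 (JDN 1972774).
JDN 1972774 mod 7 = 6, and JDN 0 was a Monday, so this is a Sunday.

Sunday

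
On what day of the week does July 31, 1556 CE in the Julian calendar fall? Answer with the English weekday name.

In the proleptic Gregorian calendar this is 10 August 1556 (JDN 2289599).
JDN 2289599 mod 7 = 4, and JDN 0 was a Monday, so this is a Friday.

Friday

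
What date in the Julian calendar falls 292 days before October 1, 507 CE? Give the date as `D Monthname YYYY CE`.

13 December 506 CE

The starting date is JDN 1906513; 1906513 − 292 = 1906221.
JDN 1906221 corresponds to 13 December 506 CE.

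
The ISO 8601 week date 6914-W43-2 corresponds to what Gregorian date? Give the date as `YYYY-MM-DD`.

6914-10-23

ISO week 1 of 6914 is the week containing the first Thursday of 6914.
Week 43, day 2 (Tuesday) lands on 6914-10-23.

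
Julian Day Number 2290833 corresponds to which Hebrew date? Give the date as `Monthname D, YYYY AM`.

JDN 2290833 is 27 December 1559 in the proleptic Gregorian calendar.
In the Hebrew calendar that day is Tevet 17, 5320 AM.

Tevet 17, 5320 AM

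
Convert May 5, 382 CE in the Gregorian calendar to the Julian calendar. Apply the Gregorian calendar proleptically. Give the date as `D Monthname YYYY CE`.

For dates in this range the Gregorian date is 1 day ahead of the Julian.
5 May 382 Gregorian − 1 day → 4 May 382 Julian.

4 May 382 CE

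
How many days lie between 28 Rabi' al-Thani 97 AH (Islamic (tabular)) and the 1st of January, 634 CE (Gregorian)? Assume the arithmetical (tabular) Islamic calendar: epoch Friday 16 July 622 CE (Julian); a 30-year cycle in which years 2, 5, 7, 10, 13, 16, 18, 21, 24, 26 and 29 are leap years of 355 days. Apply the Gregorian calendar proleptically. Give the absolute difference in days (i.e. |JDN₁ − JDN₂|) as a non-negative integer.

First date → JDN 1982575; second date → JDN 1952624.
The interval is |1982575 − 1952624| = 29951 days.

29951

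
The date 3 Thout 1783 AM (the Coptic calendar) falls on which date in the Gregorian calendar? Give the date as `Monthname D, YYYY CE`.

September 13, 2066 CE

Julian Day Number of the source date = 2475907.
Converting JDN 2475907 to the Gregorian calendar gives 13 September 2066 CE.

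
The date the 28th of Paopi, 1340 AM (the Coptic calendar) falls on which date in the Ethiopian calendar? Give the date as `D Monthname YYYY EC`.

28 Tikimt 1616 EC

Julian Day Number of the source date = 2314157.
Converting JDN 2314157 to the Ethiopian calendar gives 28 Tikimt 1616 EC.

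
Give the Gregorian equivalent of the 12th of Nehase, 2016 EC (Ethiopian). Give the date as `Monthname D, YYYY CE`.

August 18, 2024 CE

Julian Day Number of the source date = 2460541.
Converting JDN 2460541 to the Gregorian calendar gives 18 August 2024 CE.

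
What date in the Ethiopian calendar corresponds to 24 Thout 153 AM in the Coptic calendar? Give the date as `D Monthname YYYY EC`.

Both dates share Julian Day Number 1880571; in the Ethiopian calendar that is 24 Meskerem 429 EC.

24 Meskerem 429 EC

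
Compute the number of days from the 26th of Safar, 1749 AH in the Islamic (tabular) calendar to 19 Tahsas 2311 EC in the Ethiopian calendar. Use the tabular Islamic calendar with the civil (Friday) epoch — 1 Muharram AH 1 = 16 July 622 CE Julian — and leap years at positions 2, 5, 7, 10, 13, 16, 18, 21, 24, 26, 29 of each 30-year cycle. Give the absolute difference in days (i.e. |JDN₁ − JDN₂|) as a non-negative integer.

First date → JDN 2567928; second date → JDN 2568056.
The interval is |2567928 − 2568056| = 128 days.

128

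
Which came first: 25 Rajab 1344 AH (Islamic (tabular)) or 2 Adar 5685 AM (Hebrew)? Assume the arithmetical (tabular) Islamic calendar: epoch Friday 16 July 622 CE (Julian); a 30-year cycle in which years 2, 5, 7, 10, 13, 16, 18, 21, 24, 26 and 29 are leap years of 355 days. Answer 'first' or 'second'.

First date → JDN 2424555; second date → JDN 2424208.
JDN 2424208 < JDN 2424555, so the second date is earlier.

second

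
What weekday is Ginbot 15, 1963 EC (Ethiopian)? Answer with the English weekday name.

Equivalently 23 May 1971 Gregorian, JDN 2441095.
JDN 2441095 mod 7 = 6, and JDN 0 was a Monday, so this is a Sunday.

Sunday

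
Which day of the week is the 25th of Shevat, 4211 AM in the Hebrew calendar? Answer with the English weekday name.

This is JDN 1885829 (14 February 451 Gregorian).
1885829 ≡ 1 (mod 7); counting from Monday = 0 gives Tuesday.

Tuesday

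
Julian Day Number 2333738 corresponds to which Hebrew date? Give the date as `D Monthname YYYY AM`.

The Gregorian equivalent of JDN 2333738 is 15 June 1677.
In the Hebrew calendar that day is 15 Sivan 5437 AM.

15 Sivan 5437 AM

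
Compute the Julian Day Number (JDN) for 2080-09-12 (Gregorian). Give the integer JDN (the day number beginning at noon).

JDN 2400001 is 17 November 1858 CE (Gregorian), MJD 0; the target day is +81019 days from there, so JDN = 2481020.

2481020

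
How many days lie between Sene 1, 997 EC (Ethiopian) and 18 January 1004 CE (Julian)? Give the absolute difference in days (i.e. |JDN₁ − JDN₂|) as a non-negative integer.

494

JDN of the first date = 2088280.
JDN of the second date = 2087786.
|2087786 − 2088280| = 494.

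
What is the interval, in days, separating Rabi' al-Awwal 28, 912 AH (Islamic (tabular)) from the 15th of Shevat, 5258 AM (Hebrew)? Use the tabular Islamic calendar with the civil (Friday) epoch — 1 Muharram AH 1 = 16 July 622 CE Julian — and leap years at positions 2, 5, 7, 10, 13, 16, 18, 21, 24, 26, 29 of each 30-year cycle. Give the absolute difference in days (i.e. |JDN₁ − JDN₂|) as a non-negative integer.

First date → JDN 2271354; second date → JDN 2268210.
The interval is |2271354 − 2268210| = 3144 days.

3144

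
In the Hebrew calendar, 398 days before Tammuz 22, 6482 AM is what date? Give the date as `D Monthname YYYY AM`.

7 Tammuz 6481 AM

Counting 398 days back from JDN 2715458 reaches JDN 2715060, which is 7 Tammuz 6481 AM.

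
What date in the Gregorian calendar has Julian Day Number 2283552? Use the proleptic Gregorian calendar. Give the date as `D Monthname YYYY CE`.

Counting from JDN 2299161 = 15 Oct 1582 gives an offset of -15609 days.

20 January 1540 CE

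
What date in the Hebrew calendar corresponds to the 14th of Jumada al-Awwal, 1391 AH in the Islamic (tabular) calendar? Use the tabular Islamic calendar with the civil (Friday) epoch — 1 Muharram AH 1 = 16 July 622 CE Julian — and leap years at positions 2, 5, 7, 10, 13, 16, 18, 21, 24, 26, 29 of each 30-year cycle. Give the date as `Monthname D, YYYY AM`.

The source date corresponds to 8 July 1971 in the Gregorian calendar (JDN 2441141).
That day falls on 15 Tammuz 5731 AM in the Hebrew calendar.

Tammuz 15, 5731 AM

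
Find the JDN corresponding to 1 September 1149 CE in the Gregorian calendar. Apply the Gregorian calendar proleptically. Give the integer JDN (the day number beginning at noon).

JDN 2299161 is 15 October 1582 CE (Gregorian); the target day is −158194 days from there, so JDN = 2140967.

2140967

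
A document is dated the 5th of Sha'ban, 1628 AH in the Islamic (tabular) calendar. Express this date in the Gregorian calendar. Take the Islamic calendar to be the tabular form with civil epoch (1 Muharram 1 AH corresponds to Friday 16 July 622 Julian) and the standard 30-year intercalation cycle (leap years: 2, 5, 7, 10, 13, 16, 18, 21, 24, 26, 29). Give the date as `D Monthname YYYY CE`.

5 September 2201 CE

Julian Day Number of the source date = 2525206.
Converting JDN 2525206 to the Gregorian calendar gives 5 September 2201 CE.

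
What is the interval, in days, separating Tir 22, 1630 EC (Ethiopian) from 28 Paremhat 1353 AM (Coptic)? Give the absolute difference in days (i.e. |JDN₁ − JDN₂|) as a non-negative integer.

299

First date → JDN 2319354; second date → JDN 2319055.
The interval is |2319354 − 2319055| = 299 days.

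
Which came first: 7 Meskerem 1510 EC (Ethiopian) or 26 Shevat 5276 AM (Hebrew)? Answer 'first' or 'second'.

Converting both to JDN: 2275389 vs 2274806; the smaller is the second.

second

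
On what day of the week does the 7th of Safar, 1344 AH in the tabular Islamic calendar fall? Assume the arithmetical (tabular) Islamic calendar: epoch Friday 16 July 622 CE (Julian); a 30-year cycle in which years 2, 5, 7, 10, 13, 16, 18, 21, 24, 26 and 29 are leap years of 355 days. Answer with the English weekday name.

Equivalently 27 August 1925 Gregorian, JDN 2424390.
JDN 2424390 mod 7 = 3, and JDN 0 was a Monday, so this is a Thursday.

Thursday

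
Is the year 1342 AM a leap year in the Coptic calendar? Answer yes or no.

no

1342 mod 4 = 2; in the Coptic calendar a year is leap when year mod 4 = 3, so it is a common year.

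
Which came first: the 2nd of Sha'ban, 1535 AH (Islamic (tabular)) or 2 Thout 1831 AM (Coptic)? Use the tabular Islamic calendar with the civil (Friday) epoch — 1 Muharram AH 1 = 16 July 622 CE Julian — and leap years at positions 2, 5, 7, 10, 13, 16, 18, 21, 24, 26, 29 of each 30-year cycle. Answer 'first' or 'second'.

first

First date → JDN 2492246; second date → JDN 2493438.
JDN 2492246 < JDN 2493438, so the first date is earlier.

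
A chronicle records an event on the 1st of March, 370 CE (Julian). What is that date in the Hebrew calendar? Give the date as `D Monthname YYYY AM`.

17 Adar 4130 AM

Julian Day Number of the source date = 1856260.
Converting JDN 1856260 to the Hebrew calendar gives 17 Adar 4130 AM.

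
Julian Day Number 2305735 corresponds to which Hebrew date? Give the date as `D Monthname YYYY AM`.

The Gregorian equivalent of JDN 2305735 is 14 October 1600.
In the Hebrew calendar that day is 6 Cheshvan 5361 AM.

6 Cheshvan 5361 AM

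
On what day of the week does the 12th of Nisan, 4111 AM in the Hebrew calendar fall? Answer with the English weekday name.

This is JDN 1849346 (28 March 351 Gregorian).
JDN 1849346 mod 7 = 2, and JDN 0 was a Monday, so this is a Wednesday.

Wednesday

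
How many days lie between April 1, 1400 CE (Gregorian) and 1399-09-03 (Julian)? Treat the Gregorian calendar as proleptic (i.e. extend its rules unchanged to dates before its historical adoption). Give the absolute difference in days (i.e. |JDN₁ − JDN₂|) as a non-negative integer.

202

First date → JDN 2232490; second date → JDN 2232288.
The interval is |2232490 − 2232288| = 202 days.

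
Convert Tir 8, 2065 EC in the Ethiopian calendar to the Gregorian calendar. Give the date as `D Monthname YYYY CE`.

Julian Day Number of the source date = 2478224.
Converting JDN 2478224 to the Gregorian calendar gives 16 January 2073 CE.

16 January 2073 CE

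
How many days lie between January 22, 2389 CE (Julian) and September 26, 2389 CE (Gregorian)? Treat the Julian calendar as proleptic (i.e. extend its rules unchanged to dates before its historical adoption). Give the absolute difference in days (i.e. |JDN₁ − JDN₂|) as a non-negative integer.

231

First date → JDN 2593662; second date → JDN 2593893.
The interval is |2593662 − 2593893| = 231 days.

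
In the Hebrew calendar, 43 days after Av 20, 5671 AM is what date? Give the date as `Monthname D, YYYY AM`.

Tishrei 4, 5672 AM

Counting 43 days forward from JDN 2419263 reaches JDN 2419306, which is Tishrei 4, 5672 AM.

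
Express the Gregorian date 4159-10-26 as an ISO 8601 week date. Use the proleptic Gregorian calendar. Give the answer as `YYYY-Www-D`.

4159-W43-5

The weekday is Friday (ISO weekday 5).
That Friday belongs to ISO week 43 of ISO year 4159.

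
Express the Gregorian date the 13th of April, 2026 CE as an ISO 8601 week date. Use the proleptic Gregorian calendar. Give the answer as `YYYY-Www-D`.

2026-W16-1

The weekday is Monday (ISO weekday 1).
That Monday belongs to ISO week 16 of ISO year 2026.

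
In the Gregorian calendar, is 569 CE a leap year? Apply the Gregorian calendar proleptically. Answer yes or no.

no

569 is not divisible by 4, so it is a common year.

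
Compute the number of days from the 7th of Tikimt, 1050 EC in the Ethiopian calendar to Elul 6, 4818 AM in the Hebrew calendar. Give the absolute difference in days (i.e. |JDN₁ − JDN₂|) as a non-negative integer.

328

JDN of the first date = 2107404.
JDN of the second date = 2107732.
|2107732 − 2107404| = 328.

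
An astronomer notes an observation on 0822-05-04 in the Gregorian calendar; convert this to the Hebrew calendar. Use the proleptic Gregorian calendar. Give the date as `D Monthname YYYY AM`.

5 Iyar 4582 AM

Both dates share Julian Day Number 2021413; in the Hebrew calendar that is 5 Iyar 4582 AM.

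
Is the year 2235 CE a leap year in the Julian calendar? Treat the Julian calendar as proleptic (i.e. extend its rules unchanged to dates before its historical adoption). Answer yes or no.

no

2235 mod 4 = 3, so it is a common year in the Julian calendar.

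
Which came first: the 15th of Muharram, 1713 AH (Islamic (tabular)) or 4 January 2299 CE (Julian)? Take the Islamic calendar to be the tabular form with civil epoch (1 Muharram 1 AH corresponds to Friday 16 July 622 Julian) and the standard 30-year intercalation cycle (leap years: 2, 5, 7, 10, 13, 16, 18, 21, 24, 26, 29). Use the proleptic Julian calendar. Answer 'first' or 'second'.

Converting both to JDN: 2555130 vs 2560771; the smaller is the first.

first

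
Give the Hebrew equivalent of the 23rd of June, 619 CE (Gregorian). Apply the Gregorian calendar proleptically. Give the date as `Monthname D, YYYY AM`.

Tammuz 2, 4379 AM

Both dates share Julian Day Number 1947318; in the Hebrew calendar that is 2 Tammuz 4379 AM.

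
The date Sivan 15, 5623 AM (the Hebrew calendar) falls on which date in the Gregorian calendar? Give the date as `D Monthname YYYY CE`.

2 June 1863 CE

Julian Day Number of the source date = 2401659.
Converting JDN 2401659 to the Gregorian calendar gives 2 June 1863 CE.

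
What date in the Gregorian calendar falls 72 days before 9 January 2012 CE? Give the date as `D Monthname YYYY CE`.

29 October 2011 CE

JDN of 9 January 2012 CE = 2455936.
2455936 − 72 = 2455864.
JDN 2455864 in the Gregorian calendar is 29 October 2011 CE.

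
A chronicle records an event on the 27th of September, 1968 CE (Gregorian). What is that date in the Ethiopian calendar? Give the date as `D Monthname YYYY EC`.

Both dates share Julian Day Number 2440127; in the Ethiopian calendar that is 17 Meskerem 1961 EC.

17 Meskerem 1961 EC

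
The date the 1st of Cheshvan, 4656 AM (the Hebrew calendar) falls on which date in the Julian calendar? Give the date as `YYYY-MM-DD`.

0895-10-23

Julian Day Number of the source date = 2048252.
Converting JDN 2048252 to the Julian calendar gives 23 October 895 CE.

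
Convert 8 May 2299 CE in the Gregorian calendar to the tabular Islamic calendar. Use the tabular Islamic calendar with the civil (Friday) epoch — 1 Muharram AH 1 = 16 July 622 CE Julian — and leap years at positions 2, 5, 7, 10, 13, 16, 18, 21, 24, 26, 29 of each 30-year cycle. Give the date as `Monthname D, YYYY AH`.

Rabi' al-Thani 6, 1729 AH

Both dates share Julian Day Number 2560880; in the tabular Islamic calendar that is 6 Rabi' al-Thani 1729 AH.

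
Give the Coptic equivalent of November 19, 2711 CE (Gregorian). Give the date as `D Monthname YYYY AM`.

Julian Day Number of the source date = 2711554.
Converting JDN 2711554 to the Coptic calendar gives 3 Hathor 2428 AM.

3 Hathor 2428 AM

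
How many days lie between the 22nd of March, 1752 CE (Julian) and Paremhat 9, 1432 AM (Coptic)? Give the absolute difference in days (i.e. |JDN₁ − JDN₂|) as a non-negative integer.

First date → JDN 2361057; second date → JDN 2347891.
The interval is |2361057 − 2347891| = 13166 days.

13166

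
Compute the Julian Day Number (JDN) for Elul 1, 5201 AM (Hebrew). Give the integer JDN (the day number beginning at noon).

2247613

In the proleptic Gregorian calendar the same day is 27 August 1441.
JDN 2451545 is 1 January 2000 CE (Gregorian); the target day is −203932 days from there, so JDN = 2247613.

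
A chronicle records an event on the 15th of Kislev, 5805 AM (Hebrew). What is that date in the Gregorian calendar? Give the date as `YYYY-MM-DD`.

Julian Day Number of the source date = 2467955.
Converting JDN 2467955 to the Gregorian calendar gives 5 December 2044 CE.

2044-12-05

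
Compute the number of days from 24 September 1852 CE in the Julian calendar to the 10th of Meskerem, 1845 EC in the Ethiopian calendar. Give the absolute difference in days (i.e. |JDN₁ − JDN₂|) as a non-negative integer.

First date → JDN 2397768; second date → JDN 2397751.
The interval is |2397768 − 2397751| = 17 days.

17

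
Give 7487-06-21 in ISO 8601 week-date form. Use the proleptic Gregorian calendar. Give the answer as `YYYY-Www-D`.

7487-W25-2

The weekday is Tuesday (ISO weekday 2).
That Tuesday belongs to ISO week 25 of ISO year 7487.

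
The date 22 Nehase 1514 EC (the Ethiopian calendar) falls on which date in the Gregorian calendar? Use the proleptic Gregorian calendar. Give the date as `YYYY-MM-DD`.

1522-08-25

Julian Day Number of the source date = 2277195.
Converting JDN 2277195 to the Gregorian calendar gives 25 August 1522 CE.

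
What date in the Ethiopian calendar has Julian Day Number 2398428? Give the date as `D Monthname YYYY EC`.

The Gregorian equivalent of JDN 2398428 is 28 July 1854.
In the Ethiopian calendar that day is 22 Hamle 1846 EC.

22 Hamle 1846 EC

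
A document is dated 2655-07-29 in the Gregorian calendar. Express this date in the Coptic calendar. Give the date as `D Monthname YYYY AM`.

17 Epip 2371 AM

Julian Day Number of the source date = 2690988.
Converting JDN 2690988 to the Coptic calendar gives 17 Epip 2371 AM.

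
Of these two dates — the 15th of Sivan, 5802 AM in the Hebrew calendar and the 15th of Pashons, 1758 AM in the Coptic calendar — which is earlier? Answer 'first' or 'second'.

Converting both to JDN: 2467039 vs 2467028; the smaller is the second.

second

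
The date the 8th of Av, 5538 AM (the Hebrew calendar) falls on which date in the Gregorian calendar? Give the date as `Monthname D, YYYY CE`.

August 1, 1778 CE

Julian Day Number of the source date = 2370674.
Converting JDN 2370674 to the Gregorian calendar gives 1 August 1778 CE.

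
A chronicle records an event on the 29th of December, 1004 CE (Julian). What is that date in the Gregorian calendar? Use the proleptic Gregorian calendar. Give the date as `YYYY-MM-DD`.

The Julian–Gregorian offset here is 6 days (Julian trailing).
29 December 1004 Julian + 6 days → 4 January 1005 Gregorian.

1005-01-04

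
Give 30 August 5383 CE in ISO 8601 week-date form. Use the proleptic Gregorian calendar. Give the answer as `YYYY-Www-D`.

5383-W35-6

The weekday is Saturday (ISO weekday 6).
That Saturday belongs to ISO week 35 of ISO year 5383.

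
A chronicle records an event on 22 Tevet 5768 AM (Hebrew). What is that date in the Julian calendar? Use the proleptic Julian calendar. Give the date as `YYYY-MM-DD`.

2007-12-18

Both dates share Julian Day Number 2454466; in the Julian calendar that is 18 December 2007 CE.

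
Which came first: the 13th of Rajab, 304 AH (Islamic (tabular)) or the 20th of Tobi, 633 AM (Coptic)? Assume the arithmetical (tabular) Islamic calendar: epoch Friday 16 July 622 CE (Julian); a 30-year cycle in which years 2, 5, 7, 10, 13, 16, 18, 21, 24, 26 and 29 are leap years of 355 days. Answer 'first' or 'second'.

Converting both to JDN: 2056002 vs 2056007; the smaller is the first.

first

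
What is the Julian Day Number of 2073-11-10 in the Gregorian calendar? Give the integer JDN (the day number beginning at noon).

JDN 2299161 is 15 October 1582 CE (Gregorian); the target day is +179361 days from there, so JDN = 2478522.

2478522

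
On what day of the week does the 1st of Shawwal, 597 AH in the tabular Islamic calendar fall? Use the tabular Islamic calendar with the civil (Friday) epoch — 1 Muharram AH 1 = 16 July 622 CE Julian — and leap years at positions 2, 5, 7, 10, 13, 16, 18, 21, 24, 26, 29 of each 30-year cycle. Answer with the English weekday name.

In the proleptic Gregorian calendar this is 12 July 1201 (JDN 2159909).
Since JDN mod 7 = 3 (0 = Monday), the day is Thursday.

Thursday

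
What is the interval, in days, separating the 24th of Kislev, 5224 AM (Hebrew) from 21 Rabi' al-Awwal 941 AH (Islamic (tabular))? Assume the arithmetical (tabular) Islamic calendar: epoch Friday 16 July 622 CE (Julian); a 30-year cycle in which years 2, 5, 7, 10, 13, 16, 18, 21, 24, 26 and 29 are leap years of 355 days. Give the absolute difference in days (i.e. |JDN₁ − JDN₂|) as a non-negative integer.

25866

First date → JDN 2255758; second date → JDN 2281624.
The interval is |2255758 − 2281624| = 25866 days.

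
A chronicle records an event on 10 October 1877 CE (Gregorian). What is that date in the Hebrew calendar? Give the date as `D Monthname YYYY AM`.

3 Cheshvan 5638 AM

Both dates share Julian Day Number 2406903; in the Hebrew calendar that is 3 Cheshvan 5638 AM.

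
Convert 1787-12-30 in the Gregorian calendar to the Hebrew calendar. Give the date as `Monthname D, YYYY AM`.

Julian Day Number of the source date = 2374112.
Converting JDN 2374112 to the Hebrew calendar gives 19 Tevet 5548 AM.

Tevet 19, 5548 AM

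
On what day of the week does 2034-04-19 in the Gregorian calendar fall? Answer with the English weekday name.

Since JDN mod 7 = 2 (0 = Monday), the day is Wednesday.

Wednesday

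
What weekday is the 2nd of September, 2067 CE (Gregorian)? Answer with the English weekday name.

Friday

2476261 ≡ 4 (mod 7); counting from Monday = 0 gives Friday.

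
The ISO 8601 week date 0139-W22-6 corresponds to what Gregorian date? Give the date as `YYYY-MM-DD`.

0139-05-30

ISO week 1 of 139 is the week containing the first Thursday of 139.
Week 22, day 6 (Saturday) lands on 0139-05-30.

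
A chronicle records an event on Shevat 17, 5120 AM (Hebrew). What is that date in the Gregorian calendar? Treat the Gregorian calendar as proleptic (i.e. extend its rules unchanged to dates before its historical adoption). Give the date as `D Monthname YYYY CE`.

13 February 1360 CE

Both dates share Julian Day Number 2217833; in the Gregorian calendar that is 13 February 1360 CE.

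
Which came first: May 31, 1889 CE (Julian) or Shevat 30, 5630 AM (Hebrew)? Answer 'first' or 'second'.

Converting both to JDN: 2411166 vs 2404095; the smaller is the second.

second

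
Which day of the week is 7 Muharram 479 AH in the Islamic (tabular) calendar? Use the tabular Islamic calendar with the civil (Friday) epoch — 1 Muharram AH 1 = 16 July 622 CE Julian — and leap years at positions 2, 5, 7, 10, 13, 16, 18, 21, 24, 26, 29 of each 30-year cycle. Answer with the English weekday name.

Equivalently 30 April 1086 Gregorian, JDN 2117833.
Since JDN mod 7 = 4 (0 = Monday), the day is Friday.

Friday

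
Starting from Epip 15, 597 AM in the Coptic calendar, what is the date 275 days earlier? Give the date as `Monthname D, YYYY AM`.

Paopi 10, 597 AM

JDN of Epip 15, 597 AM = 2043033.
2043033 − 275 = 2042758.
JDN 2042758 in the Coptic calendar is Paopi 10, 597 AM.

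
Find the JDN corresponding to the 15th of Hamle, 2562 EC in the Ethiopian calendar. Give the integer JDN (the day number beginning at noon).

Equivalently 26 July 2570 (Gregorian).
JDN 2299161 is 15 October 1582 CE (Gregorian); the target day is +360779 days from there, so JDN = 2659940.

2659940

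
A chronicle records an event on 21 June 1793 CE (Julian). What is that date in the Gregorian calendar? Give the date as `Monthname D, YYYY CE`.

The Julian–Gregorian offset here is 11 days (Julian trailing).
21 June 1793 Julian + 11 days → 2 July 1793 Gregorian.

July 2, 1793 CE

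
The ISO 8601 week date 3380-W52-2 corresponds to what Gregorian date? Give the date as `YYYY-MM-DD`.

3380-12-26

ISO week 1 of 3380 is the week containing the first Thursday of 3380.
Week 52, day 2 (Tuesday) lands on 3380-12-26.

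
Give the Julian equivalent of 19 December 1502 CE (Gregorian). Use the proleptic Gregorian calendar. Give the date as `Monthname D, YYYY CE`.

For dates in this range the Gregorian date is 10 days ahead of the Julian.
19 December 1502 Gregorian − 10 days → 9 December 1502 Julian.

December 9, 1502 CE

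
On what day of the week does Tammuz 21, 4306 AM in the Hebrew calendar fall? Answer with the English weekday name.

Saturday

This is JDN 1920672 (9 July 546 Gregorian).
Since JDN mod 7 = 5 (0 = Monday), the day is Saturday.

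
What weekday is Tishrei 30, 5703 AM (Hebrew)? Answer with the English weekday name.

Equivalently 11 October 1942 Gregorian, JDN 2430644.
JDN 2430644 mod 7 = 6, and JDN 0 was a Monday, so this is a Sunday.

Sunday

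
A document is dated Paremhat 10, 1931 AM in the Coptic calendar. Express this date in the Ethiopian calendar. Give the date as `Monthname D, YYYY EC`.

Both dates share Julian Day Number 2530151; in the Ethiopian calendar that is 10 Megabit 2207 EC.

Megabit 10, 2207 EC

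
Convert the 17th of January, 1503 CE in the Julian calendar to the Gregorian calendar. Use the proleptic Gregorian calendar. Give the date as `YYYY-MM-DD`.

1503-01-27

At this point the Julian calendar is 10 days behind the Gregorian.
17 January 1503 Julian + 10 days → 27 January 1503 Gregorian.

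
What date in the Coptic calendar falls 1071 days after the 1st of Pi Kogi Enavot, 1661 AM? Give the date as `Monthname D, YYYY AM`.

Mesori 6, 1664 AM

The starting date is JDN 2431705; 2431705 + 1071 = 2432776.
JDN 2432776 corresponds to Mesori 6, 1664 AM.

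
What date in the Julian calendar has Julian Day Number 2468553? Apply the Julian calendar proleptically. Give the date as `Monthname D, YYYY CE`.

JDN 2468553 is 26 July 2046 in the Gregorian calendar.
In the Julian calendar that day is July 13, 2046 CE.

July 13, 2046 CE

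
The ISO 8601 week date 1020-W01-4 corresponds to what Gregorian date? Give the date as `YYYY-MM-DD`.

ISO week 1 of 1020 is the week containing the first Thursday of 1020.
Week 1, day 4 (Thursday) lands on 1020-01-06.

1020-01-06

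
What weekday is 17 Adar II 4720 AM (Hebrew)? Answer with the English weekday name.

Sunday

This is JDN 2071775 (23 March 960 Gregorian).
Since JDN mod 7 = 6 (0 = Monday), the day is Sunday.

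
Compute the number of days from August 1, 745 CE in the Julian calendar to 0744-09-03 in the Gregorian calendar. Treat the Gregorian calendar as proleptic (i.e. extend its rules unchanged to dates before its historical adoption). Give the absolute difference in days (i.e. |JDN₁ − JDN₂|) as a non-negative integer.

First date → JDN 1993382; second date → JDN 1993046.
The interval is |1993382 − 1993046| = 336 days.

336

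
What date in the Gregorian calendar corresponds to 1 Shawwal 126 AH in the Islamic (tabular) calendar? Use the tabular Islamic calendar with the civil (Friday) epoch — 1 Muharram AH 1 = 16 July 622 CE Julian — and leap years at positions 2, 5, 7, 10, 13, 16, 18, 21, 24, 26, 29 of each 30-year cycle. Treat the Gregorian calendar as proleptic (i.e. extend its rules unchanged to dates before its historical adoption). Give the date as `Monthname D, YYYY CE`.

July 21, 744 CE

Both dates share Julian Day Number 1993002; in the Gregorian calendar that is 21 July 744 CE.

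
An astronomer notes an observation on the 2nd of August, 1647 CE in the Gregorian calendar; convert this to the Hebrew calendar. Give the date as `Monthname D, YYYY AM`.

Both dates share Julian Day Number 2322828; in the Hebrew calendar that is 1 Av 5407 AM.

Av 1, 5407 AM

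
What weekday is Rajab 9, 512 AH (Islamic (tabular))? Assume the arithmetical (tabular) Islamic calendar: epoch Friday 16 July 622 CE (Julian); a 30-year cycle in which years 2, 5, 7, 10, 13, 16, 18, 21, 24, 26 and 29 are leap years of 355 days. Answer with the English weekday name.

Saturday

Equivalently 2 November 1118 Gregorian, JDN 2129706.
2129706 ≡ 5 (mod 7); counting from Monday = 0 gives Saturday.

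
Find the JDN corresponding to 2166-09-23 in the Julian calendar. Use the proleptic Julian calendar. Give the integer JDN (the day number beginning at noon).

Equivalently 7 October 2166 (Gregorian).
JDN 2451545 is 1 January 2000 CE (Gregorian); the target day is +60910 days from there, so JDN = 2512455.

2512455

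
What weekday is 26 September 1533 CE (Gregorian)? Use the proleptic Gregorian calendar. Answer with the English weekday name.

Tuesday

JDN 2281245 mod 7 = 1, and JDN 0 was a Monday, so this is a Tuesday.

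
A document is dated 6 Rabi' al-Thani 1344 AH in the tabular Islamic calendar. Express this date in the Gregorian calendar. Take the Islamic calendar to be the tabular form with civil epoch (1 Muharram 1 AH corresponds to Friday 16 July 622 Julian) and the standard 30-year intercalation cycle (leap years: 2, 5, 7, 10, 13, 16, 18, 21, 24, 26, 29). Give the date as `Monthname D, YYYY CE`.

Both dates share Julian Day Number 2424448; in the Gregorian calendar that is 24 October 1925 CE.

October 24, 1925 CE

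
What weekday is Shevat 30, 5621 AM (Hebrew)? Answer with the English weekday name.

Sunday

In the Gregorian calendar this is 10 February 1861 (JDN 2400817).
2400817 ≡ 6 (mod 7); counting from Monday = 0 gives Sunday.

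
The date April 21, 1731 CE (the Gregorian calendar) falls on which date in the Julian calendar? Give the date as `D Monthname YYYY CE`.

10 April 1731 CE

At this point the Julian calendar is 11 days behind the Gregorian.
21 April 1731 Gregorian − 11 days → 10 April 1731 Julian.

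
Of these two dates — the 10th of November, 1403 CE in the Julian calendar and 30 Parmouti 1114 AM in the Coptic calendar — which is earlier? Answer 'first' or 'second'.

second

The two dates have Julian Day Numbers 2233817 and 2231792 respectively.
Since 2231792 < 2233817, the second date comes first.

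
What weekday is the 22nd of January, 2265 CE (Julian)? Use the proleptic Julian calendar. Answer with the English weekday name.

Monday

Equivalently 6 February 2265 Gregorian, JDN 2548371.
Since JDN mod 7 = 0 (0 = Monday), the day is Monday.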